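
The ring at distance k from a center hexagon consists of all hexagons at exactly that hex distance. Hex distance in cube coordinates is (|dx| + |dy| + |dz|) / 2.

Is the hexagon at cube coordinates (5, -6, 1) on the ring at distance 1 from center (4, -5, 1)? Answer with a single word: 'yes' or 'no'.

Answer: yes

Derivation:
|px - cx| = |5 - 4| = 1
|py - cy| = |-6 - (-5)| = 1
|pz - cz| = |1 - 1| = 0
distance = (1+1+0)/2 = 2/2 = 1
radius = 1; distance == radius -> yes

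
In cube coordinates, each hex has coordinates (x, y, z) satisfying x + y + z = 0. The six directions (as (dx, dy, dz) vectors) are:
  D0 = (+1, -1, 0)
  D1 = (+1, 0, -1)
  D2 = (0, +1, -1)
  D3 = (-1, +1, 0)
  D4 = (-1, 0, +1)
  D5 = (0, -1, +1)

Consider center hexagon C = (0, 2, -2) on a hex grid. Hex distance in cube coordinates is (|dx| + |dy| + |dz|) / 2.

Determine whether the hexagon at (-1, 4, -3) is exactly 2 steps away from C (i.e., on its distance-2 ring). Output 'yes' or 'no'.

|px - cx| = |-1 - 0| = 1
|py - cy| = |4 - 2| = 2
|pz - cz| = |-3 - (-2)| = 1
distance = (1+2+1)/2 = 4/2 = 2
radius = 2; distance == radius -> yes

Answer: yes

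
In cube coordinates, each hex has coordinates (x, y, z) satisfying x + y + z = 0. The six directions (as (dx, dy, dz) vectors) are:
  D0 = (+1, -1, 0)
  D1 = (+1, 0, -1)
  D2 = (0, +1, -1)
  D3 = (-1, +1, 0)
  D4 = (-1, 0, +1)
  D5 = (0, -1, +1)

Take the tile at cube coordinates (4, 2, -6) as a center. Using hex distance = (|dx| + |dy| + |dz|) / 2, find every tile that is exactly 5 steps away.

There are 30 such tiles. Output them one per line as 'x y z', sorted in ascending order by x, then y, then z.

Walk ring at distance 5 from (4, 2, -6):
Start at center + D4*5 = (-1, 2, -1)
  hex 0: (-1, 2, -1)
  hex 1: (0, 1, -1)
  hex 2: (1, 0, -1)
  hex 3: (2, -1, -1)
  hex 4: (3, -2, -1)
  hex 5: (4, -3, -1)
  hex 6: (5, -3, -2)
  hex 7: (6, -3, -3)
  hex 8: (7, -3, -4)
  hex 9: (8, -3, -5)
  hex 10: (9, -3, -6)
  hex 11: (9, -2, -7)
  hex 12: (9, -1, -8)
  hex 13: (9, 0, -9)
  hex 14: (9, 1, -10)
  hex 15: (9, 2, -11)
  hex 16: (8, 3, -11)
  hex 17: (7, 4, -11)
  hex 18: (6, 5, -11)
  hex 19: (5, 6, -11)
  hex 20: (4, 7, -11)
  hex 21: (3, 7, -10)
  hex 22: (2, 7, -9)
  hex 23: (1, 7, -8)
  hex 24: (0, 7, -7)
  hex 25: (-1, 7, -6)
  hex 26: (-1, 6, -5)
  hex 27: (-1, 5, -4)
  hex 28: (-1, 4, -3)
  hex 29: (-1, 3, -2)
Sorted: 30 hexes.

Answer: -1 2 -1
-1 3 -2
-1 4 -3
-1 5 -4
-1 6 -5
-1 7 -6
0 1 -1
0 7 -7
1 0 -1
1 7 -8
2 -1 -1
2 7 -9
3 -2 -1
3 7 -10
4 -3 -1
4 7 -11
5 -3 -2
5 6 -11
6 -3 -3
6 5 -11
7 -3 -4
7 4 -11
8 -3 -5
8 3 -11
9 -3 -6
9 -2 -7
9 -1 -8
9 0 -9
9 1 -10
9 2 -11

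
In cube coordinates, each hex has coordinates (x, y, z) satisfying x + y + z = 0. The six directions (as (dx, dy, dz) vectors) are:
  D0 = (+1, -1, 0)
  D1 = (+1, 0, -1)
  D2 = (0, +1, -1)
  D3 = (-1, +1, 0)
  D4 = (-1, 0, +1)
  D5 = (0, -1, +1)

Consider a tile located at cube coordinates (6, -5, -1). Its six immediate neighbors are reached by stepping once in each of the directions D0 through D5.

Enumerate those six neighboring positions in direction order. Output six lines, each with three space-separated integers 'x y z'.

Center: (6, -5, -1). Add each direction:
  D0: (6, -5, -1) + (1, -1, 0) = (7, -6, -1)
  D1: (6, -5, -1) + (1, 0, -1) = (7, -5, -2)
  D2: (6, -5, -1) + (0, 1, -1) = (6, -4, -2)
  D3: (6, -5, -1) + (-1, 1, 0) = (5, -4, -1)
  D4: (6, -5, -1) + (-1, 0, 1) = (5, -5, 0)
  D5: (6, -5, -1) + (0, -1, 1) = (6, -6, 0)

Answer: 7 -6 -1
7 -5 -2
6 -4 -2
5 -4 -1
5 -5 0
6 -6 0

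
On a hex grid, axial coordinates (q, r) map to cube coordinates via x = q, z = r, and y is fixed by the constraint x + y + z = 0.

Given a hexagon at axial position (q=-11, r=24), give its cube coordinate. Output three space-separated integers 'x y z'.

x = q = -11
z = r = 24
y = -x - z = -(-11) - (24) = -13

Answer: -11 -13 24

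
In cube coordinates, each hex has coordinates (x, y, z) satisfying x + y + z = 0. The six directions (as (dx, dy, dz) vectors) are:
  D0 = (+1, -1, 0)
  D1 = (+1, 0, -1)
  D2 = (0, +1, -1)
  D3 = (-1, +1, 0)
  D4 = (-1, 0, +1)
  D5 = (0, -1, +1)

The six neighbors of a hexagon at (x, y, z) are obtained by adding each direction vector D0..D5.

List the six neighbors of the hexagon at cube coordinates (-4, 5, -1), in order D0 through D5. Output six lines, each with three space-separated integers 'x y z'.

Center: (-4, 5, -1). Add each direction:
  D0: (-4, 5, -1) + (1, -1, 0) = (-3, 4, -1)
  D1: (-4, 5, -1) + (1, 0, -1) = (-3, 5, -2)
  D2: (-4, 5, -1) + (0, 1, -1) = (-4, 6, -2)
  D3: (-4, 5, -1) + (-1, 1, 0) = (-5, 6, -1)
  D4: (-4, 5, -1) + (-1, 0, 1) = (-5, 5, 0)
  D5: (-4, 5, -1) + (0, -1, 1) = (-4, 4, 0)

Answer: -3 4 -1
-3 5 -2
-4 6 -2
-5 6 -1
-5 5 0
-4 4 0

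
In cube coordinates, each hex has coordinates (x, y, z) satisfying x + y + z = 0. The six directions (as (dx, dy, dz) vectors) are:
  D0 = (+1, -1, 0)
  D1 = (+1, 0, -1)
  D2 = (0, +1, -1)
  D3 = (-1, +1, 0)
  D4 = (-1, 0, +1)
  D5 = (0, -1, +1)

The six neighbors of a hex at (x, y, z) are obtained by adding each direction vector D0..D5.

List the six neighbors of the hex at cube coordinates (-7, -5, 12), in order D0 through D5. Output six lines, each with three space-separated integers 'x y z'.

Center: (-7, -5, 12). Add each direction:
  D0: (-7, -5, 12) + (1, -1, 0) = (-6, -6, 12)
  D1: (-7, -5, 12) + (1, 0, -1) = (-6, -5, 11)
  D2: (-7, -5, 12) + (0, 1, -1) = (-7, -4, 11)
  D3: (-7, -5, 12) + (-1, 1, 0) = (-8, -4, 12)
  D4: (-7, -5, 12) + (-1, 0, 1) = (-8, -5, 13)
  D5: (-7, -5, 12) + (0, -1, 1) = (-7, -6, 13)

Answer: -6 -6 12
-6 -5 11
-7 -4 11
-8 -4 12
-8 -5 13
-7 -6 13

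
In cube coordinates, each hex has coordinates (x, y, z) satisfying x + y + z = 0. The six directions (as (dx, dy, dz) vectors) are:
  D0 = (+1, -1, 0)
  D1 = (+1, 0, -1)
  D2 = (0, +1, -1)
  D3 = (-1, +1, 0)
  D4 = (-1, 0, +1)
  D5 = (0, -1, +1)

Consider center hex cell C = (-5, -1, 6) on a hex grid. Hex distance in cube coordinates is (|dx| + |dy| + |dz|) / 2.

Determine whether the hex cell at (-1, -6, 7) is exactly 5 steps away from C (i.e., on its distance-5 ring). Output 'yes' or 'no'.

|px - cx| = |-1 - (-5)| = 4
|py - cy| = |-6 - (-1)| = 5
|pz - cz| = |7 - 6| = 1
distance = (4+5+1)/2 = 10/2 = 5
radius = 5; distance == radius -> yes

Answer: yes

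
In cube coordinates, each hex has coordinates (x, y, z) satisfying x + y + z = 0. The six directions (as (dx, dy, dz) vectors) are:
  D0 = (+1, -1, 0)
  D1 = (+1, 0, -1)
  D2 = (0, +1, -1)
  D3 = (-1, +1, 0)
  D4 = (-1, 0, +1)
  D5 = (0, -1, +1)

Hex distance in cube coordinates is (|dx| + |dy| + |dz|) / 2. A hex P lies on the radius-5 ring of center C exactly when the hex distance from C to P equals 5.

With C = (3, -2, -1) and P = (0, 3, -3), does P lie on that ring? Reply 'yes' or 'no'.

Answer: yes

Derivation:
|px - cx| = |0 - 3| = 3
|py - cy| = |3 - (-2)| = 5
|pz - cz| = |-3 - (-1)| = 2
distance = (3+5+2)/2 = 10/2 = 5
radius = 5; distance == radius -> yes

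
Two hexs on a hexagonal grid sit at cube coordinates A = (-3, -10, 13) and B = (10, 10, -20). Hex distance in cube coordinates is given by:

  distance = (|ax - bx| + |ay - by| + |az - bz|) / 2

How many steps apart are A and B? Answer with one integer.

Answer: 33

Derivation:
|ax - bx| = |-3 - 10| = 13
|ay - by| = |-10 - 10| = 20
|az - bz| = |13 - (-20)| = 33
distance = (13 + 20 + 33) / 2 = 66 / 2 = 33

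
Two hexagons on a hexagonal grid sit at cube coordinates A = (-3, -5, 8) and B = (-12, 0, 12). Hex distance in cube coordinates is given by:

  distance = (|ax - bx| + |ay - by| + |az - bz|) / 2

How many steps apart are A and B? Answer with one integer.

Answer: 9

Derivation:
|ax - bx| = |-3 - (-12)| = 9
|ay - by| = |-5 - 0| = 5
|az - bz| = |8 - 12| = 4
distance = (9 + 5 + 4) / 2 = 18 / 2 = 9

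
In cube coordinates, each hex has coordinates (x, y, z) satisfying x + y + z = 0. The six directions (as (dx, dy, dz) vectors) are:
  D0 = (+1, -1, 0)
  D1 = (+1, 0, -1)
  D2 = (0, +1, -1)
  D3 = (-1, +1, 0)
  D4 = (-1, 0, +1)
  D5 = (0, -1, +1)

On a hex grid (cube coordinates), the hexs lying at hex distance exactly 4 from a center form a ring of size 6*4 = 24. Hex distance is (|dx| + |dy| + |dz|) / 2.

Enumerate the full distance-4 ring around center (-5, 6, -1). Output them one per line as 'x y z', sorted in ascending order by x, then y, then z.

Answer: -9 6 3
-9 7 2
-9 8 1
-9 9 0
-9 10 -1
-8 5 3
-8 10 -2
-7 4 3
-7 10 -3
-6 3 3
-6 10 -4
-5 2 3
-5 10 -5
-4 2 2
-4 9 -5
-3 2 1
-3 8 -5
-2 2 0
-2 7 -5
-1 2 -1
-1 3 -2
-1 4 -3
-1 5 -4
-1 6 -5

Derivation:
Walk ring at distance 4 from (-5, 6, -1):
Start at center + D4*4 = (-9, 6, 3)
  hex 0: (-9, 6, 3)
  hex 1: (-8, 5, 3)
  hex 2: (-7, 4, 3)
  hex 3: (-6, 3, 3)
  hex 4: (-5, 2, 3)
  hex 5: (-4, 2, 2)
  hex 6: (-3, 2, 1)
  hex 7: (-2, 2, 0)
  hex 8: (-1, 2, -1)
  hex 9: (-1, 3, -2)
  hex 10: (-1, 4, -3)
  hex 11: (-1, 5, -4)
  hex 12: (-1, 6, -5)
  hex 13: (-2, 7, -5)
  hex 14: (-3, 8, -5)
  hex 15: (-4, 9, -5)
  hex 16: (-5, 10, -5)
  hex 17: (-6, 10, -4)
  hex 18: (-7, 10, -3)
  hex 19: (-8, 10, -2)
  hex 20: (-9, 10, -1)
  hex 21: (-9, 9, 0)
  hex 22: (-9, 8, 1)
  hex 23: (-9, 7, 2)
Sorted: 24 hexes.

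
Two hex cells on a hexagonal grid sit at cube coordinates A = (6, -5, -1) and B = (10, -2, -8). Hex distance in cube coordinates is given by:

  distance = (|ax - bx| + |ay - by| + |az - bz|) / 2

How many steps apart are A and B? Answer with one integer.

Answer: 7

Derivation:
|ax - bx| = |6 - 10| = 4
|ay - by| = |-5 - (-2)| = 3
|az - bz| = |-1 - (-8)| = 7
distance = (4 + 3 + 7) / 2 = 14 / 2 = 7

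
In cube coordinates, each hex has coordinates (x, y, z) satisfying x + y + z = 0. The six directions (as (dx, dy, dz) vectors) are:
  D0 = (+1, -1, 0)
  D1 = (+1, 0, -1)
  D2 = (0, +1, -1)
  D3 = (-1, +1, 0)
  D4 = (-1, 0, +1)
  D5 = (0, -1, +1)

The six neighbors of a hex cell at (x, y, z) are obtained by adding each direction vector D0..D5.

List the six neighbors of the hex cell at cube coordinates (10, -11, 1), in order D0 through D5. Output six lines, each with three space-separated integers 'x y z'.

Center: (10, -11, 1). Add each direction:
  D0: (10, -11, 1) + (1, -1, 0) = (11, -12, 1)
  D1: (10, -11, 1) + (1, 0, -1) = (11, -11, 0)
  D2: (10, -11, 1) + (0, 1, -1) = (10, -10, 0)
  D3: (10, -11, 1) + (-1, 1, 0) = (9, -10, 1)
  D4: (10, -11, 1) + (-1, 0, 1) = (9, -11, 2)
  D5: (10, -11, 1) + (0, -1, 1) = (10, -12, 2)

Answer: 11 -12 1
11 -11 0
10 -10 0
9 -10 1
9 -11 2
10 -12 2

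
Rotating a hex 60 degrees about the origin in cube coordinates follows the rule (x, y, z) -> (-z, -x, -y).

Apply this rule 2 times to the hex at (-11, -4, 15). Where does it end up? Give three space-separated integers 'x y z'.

Answer: -4 15 -11

Derivation:
Start: (-11, -4, 15)
Step 1: (-11, -4, 15) -> (-(15), -(-11), -(-4)) = (-15, 11, 4)
Step 2: (-15, 11, 4) -> (-(4), -(-15), -(11)) = (-4, 15, -11)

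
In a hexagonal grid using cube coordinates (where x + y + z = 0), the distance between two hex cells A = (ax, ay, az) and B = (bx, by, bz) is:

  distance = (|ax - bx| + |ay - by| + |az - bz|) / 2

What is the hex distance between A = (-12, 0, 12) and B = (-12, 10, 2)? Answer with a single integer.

|ax - bx| = |-12 - (-12)| = 0
|ay - by| = |0 - 10| = 10
|az - bz| = |12 - 2| = 10
distance = (0 + 10 + 10) / 2 = 20 / 2 = 10

Answer: 10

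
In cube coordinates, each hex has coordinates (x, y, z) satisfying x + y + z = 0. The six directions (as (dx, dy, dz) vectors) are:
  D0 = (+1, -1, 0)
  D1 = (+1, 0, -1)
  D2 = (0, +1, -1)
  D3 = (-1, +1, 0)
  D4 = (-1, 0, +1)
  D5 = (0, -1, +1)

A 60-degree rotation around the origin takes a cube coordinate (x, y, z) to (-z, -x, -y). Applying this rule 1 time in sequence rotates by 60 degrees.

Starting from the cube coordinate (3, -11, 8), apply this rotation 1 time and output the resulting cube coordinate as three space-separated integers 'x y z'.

Start: (3, -11, 8)
Step 1: (3, -11, 8) -> (-(8), -(3), -(-11)) = (-8, -3, 11)

Answer: -8 -3 11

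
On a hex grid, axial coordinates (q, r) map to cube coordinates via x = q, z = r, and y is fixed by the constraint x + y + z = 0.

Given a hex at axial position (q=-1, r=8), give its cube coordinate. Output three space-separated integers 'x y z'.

Answer: -1 -7 8

Derivation:
x = q = -1
z = r = 8
y = -x - z = -(-1) - (8) = -7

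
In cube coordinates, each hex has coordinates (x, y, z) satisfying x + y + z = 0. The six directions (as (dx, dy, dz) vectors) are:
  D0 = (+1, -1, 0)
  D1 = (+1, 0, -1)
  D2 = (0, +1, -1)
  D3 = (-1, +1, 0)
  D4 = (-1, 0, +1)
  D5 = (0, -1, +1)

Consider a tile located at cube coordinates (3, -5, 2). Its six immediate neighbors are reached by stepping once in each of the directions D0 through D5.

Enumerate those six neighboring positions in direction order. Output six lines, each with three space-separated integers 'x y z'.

Center: (3, -5, 2). Add each direction:
  D0: (3, -5, 2) + (1, -1, 0) = (4, -6, 2)
  D1: (3, -5, 2) + (1, 0, -1) = (4, -5, 1)
  D2: (3, -5, 2) + (0, 1, -1) = (3, -4, 1)
  D3: (3, -5, 2) + (-1, 1, 0) = (2, -4, 2)
  D4: (3, -5, 2) + (-1, 0, 1) = (2, -5, 3)
  D5: (3, -5, 2) + (0, -1, 1) = (3, -6, 3)

Answer: 4 -6 2
4 -5 1
3 -4 1
2 -4 2
2 -5 3
3 -6 3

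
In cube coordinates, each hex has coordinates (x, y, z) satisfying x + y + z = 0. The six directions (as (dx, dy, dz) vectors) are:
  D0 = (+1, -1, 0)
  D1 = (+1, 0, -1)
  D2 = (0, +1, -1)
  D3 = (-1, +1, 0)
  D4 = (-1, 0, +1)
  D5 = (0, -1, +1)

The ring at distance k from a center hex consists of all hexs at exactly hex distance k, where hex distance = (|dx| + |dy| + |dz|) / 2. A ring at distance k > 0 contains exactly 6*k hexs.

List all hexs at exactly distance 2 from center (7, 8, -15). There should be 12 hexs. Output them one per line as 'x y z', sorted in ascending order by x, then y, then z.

Answer: 5 8 -13
5 9 -14
5 10 -15
6 7 -13
6 10 -16
7 6 -13
7 10 -17
8 6 -14
8 9 -17
9 6 -15
9 7 -16
9 8 -17

Derivation:
Walk ring at distance 2 from (7, 8, -15):
Start at center + D4*2 = (5, 8, -13)
  hex 0: (5, 8, -13)
  hex 1: (6, 7, -13)
  hex 2: (7, 6, -13)
  hex 3: (8, 6, -14)
  hex 4: (9, 6, -15)
  hex 5: (9, 7, -16)
  hex 6: (9, 8, -17)
  hex 7: (8, 9, -17)
  hex 8: (7, 10, -17)
  hex 9: (6, 10, -16)
  hex 10: (5, 10, -15)
  hex 11: (5, 9, -14)
Sorted: 12 hexes.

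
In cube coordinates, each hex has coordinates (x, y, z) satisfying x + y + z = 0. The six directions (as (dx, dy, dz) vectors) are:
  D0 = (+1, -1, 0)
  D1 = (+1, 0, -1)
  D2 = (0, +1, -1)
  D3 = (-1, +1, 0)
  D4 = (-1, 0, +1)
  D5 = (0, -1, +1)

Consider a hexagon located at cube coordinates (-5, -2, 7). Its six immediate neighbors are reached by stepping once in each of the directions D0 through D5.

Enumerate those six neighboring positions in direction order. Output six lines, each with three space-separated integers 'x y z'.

Center: (-5, -2, 7). Add each direction:
  D0: (-5, -2, 7) + (1, -1, 0) = (-4, -3, 7)
  D1: (-5, -2, 7) + (1, 0, -1) = (-4, -2, 6)
  D2: (-5, -2, 7) + (0, 1, -1) = (-5, -1, 6)
  D3: (-5, -2, 7) + (-1, 1, 0) = (-6, -1, 7)
  D4: (-5, -2, 7) + (-1, 0, 1) = (-6, -2, 8)
  D5: (-5, -2, 7) + (0, -1, 1) = (-5, -3, 8)

Answer: -4 -3 7
-4 -2 6
-5 -1 6
-6 -1 7
-6 -2 8
-5 -3 8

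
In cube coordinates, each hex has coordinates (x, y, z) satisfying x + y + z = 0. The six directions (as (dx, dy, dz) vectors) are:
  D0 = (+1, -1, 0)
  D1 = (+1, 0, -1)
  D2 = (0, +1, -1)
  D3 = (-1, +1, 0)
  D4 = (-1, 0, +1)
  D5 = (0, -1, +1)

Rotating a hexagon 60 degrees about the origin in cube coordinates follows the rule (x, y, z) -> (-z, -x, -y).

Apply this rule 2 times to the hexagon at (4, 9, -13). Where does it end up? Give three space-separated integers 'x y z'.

Start: (4, 9, -13)
Step 1: (4, 9, -13) -> (-(-13), -(4), -(9)) = (13, -4, -9)
Step 2: (13, -4, -9) -> (-(-9), -(13), -(-4)) = (9, -13, 4)

Answer: 9 -13 4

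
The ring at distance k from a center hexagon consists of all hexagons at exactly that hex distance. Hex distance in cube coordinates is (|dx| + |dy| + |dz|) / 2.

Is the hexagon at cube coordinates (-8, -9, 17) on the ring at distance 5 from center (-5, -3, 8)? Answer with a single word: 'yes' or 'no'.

|px - cx| = |-8 - (-5)| = 3
|py - cy| = |-9 - (-3)| = 6
|pz - cz| = |17 - 8| = 9
distance = (3+6+9)/2 = 18/2 = 9
radius = 5; distance != radius -> no

Answer: no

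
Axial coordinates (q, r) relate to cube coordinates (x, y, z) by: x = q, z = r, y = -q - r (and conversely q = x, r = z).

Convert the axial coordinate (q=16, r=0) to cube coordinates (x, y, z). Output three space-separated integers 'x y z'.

Answer: 16 -16 0

Derivation:
x = q = 16
z = r = 0
y = -x - z = -(16) - (0) = -16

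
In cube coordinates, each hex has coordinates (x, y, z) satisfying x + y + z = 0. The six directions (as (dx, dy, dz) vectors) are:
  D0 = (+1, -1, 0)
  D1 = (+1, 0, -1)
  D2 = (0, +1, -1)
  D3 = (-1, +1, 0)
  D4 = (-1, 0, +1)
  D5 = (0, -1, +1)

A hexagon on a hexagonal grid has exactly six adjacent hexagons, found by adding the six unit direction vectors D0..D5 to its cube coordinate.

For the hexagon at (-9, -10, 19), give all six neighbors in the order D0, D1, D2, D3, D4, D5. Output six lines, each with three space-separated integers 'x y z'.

Center: (-9, -10, 19). Add each direction:
  D0: (-9, -10, 19) + (1, -1, 0) = (-8, -11, 19)
  D1: (-9, -10, 19) + (1, 0, -1) = (-8, -10, 18)
  D2: (-9, -10, 19) + (0, 1, -1) = (-9, -9, 18)
  D3: (-9, -10, 19) + (-1, 1, 0) = (-10, -9, 19)
  D4: (-9, -10, 19) + (-1, 0, 1) = (-10, -10, 20)
  D5: (-9, -10, 19) + (0, -1, 1) = (-9, -11, 20)

Answer: -8 -11 19
-8 -10 18
-9 -9 18
-10 -9 19
-10 -10 20
-9 -11 20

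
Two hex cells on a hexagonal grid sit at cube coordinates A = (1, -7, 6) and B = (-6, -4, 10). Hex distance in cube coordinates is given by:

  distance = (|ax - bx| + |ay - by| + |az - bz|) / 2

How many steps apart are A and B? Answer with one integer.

|ax - bx| = |1 - (-6)| = 7
|ay - by| = |-7 - (-4)| = 3
|az - bz| = |6 - 10| = 4
distance = (7 + 3 + 4) / 2 = 14 / 2 = 7

Answer: 7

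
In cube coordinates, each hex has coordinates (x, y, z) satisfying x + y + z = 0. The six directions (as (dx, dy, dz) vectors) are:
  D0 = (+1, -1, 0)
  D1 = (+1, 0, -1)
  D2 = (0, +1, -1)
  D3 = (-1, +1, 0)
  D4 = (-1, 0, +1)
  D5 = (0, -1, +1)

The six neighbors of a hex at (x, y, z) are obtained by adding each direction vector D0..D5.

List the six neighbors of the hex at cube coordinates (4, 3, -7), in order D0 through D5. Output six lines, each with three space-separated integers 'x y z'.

Answer: 5 2 -7
5 3 -8
4 4 -8
3 4 -7
3 3 -6
4 2 -6

Derivation:
Center: (4, 3, -7). Add each direction:
  D0: (4, 3, -7) + (1, -1, 0) = (5, 2, -7)
  D1: (4, 3, -7) + (1, 0, -1) = (5, 3, -8)
  D2: (4, 3, -7) + (0, 1, -1) = (4, 4, -8)
  D3: (4, 3, -7) + (-1, 1, 0) = (3, 4, -7)
  D4: (4, 3, -7) + (-1, 0, 1) = (3, 3, -6)
  D5: (4, 3, -7) + (0, -1, 1) = (4, 2, -6)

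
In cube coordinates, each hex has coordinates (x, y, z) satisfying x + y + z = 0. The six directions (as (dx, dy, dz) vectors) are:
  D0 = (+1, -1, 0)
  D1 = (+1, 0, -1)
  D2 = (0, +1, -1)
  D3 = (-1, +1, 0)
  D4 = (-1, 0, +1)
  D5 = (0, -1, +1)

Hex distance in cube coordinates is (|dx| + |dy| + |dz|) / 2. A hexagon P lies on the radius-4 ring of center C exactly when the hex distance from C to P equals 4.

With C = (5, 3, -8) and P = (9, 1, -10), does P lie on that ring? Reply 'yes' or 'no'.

Answer: yes

Derivation:
|px - cx| = |9 - 5| = 4
|py - cy| = |1 - 3| = 2
|pz - cz| = |-10 - (-8)| = 2
distance = (4+2+2)/2 = 8/2 = 4
radius = 4; distance == radius -> yes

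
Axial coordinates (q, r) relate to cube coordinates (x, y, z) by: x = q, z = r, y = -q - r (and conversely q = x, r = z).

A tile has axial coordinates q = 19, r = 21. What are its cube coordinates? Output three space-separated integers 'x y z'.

x = q = 19
z = r = 21
y = -x - z = -(19) - (21) = -40

Answer: 19 -40 21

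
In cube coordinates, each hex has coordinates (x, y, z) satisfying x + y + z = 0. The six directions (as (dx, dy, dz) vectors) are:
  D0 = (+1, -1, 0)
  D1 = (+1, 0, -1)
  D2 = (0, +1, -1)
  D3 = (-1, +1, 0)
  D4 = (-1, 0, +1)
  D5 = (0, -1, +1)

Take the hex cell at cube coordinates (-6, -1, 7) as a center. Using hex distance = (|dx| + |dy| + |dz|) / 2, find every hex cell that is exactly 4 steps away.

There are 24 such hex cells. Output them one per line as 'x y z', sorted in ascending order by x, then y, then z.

Walk ring at distance 4 from (-6, -1, 7):
Start at center + D4*4 = (-10, -1, 11)
  hex 0: (-10, -1, 11)
  hex 1: (-9, -2, 11)
  hex 2: (-8, -3, 11)
  hex 3: (-7, -4, 11)
  hex 4: (-6, -5, 11)
  hex 5: (-5, -5, 10)
  hex 6: (-4, -5, 9)
  hex 7: (-3, -5, 8)
  hex 8: (-2, -5, 7)
  hex 9: (-2, -4, 6)
  hex 10: (-2, -3, 5)
  hex 11: (-2, -2, 4)
  hex 12: (-2, -1, 3)
  hex 13: (-3, 0, 3)
  hex 14: (-4, 1, 3)
  hex 15: (-5, 2, 3)
  hex 16: (-6, 3, 3)
  hex 17: (-7, 3, 4)
  hex 18: (-8, 3, 5)
  hex 19: (-9, 3, 6)
  hex 20: (-10, 3, 7)
  hex 21: (-10, 2, 8)
  hex 22: (-10, 1, 9)
  hex 23: (-10, 0, 10)
Sorted: 24 hexes.

Answer: -10 -1 11
-10 0 10
-10 1 9
-10 2 8
-10 3 7
-9 -2 11
-9 3 6
-8 -3 11
-8 3 5
-7 -4 11
-7 3 4
-6 -5 11
-6 3 3
-5 -5 10
-5 2 3
-4 -5 9
-4 1 3
-3 -5 8
-3 0 3
-2 -5 7
-2 -4 6
-2 -3 5
-2 -2 4
-2 -1 3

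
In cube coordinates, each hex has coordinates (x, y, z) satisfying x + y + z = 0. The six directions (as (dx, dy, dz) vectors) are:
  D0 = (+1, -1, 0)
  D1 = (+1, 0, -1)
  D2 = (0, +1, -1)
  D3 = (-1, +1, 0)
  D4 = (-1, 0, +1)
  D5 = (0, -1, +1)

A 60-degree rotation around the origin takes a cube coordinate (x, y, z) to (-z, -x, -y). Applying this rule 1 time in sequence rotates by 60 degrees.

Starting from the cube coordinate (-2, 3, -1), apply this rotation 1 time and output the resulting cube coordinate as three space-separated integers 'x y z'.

Answer: 1 2 -3

Derivation:
Start: (-2, 3, -1)
Step 1: (-2, 3, -1) -> (-(-1), -(-2), -(3)) = (1, 2, -3)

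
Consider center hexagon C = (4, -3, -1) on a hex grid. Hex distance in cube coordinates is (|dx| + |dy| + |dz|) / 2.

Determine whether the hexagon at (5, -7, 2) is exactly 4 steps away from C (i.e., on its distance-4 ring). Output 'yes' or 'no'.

Answer: yes

Derivation:
|px - cx| = |5 - 4| = 1
|py - cy| = |-7 - (-3)| = 4
|pz - cz| = |2 - (-1)| = 3
distance = (1+4+3)/2 = 8/2 = 4
radius = 4; distance == radius -> yes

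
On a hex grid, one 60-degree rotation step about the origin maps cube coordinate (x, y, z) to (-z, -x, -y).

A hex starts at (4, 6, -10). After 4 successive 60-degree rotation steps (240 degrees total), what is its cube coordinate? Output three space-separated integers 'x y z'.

Answer: -10 4 6

Derivation:
Start: (4, 6, -10)
Step 1: (4, 6, -10) -> (-(-10), -(4), -(6)) = (10, -4, -6)
Step 2: (10, -4, -6) -> (-(-6), -(10), -(-4)) = (6, -10, 4)
Step 3: (6, -10, 4) -> (-(4), -(6), -(-10)) = (-4, -6, 10)
Step 4: (-4, -6, 10) -> (-(10), -(-4), -(-6)) = (-10, 4, 6)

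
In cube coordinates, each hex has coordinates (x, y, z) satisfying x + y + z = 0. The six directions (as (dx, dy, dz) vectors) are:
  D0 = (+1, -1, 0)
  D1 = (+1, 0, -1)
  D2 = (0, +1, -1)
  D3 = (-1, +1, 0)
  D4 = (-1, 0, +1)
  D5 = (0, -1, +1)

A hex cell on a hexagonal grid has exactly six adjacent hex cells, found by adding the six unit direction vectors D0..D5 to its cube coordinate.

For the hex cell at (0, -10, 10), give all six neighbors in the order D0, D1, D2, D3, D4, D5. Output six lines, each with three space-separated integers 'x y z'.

Answer: 1 -11 10
1 -10 9
0 -9 9
-1 -9 10
-1 -10 11
0 -11 11

Derivation:
Center: (0, -10, 10). Add each direction:
  D0: (0, -10, 10) + (1, -1, 0) = (1, -11, 10)
  D1: (0, -10, 10) + (1, 0, -1) = (1, -10, 9)
  D2: (0, -10, 10) + (0, 1, -1) = (0, -9, 9)
  D3: (0, -10, 10) + (-1, 1, 0) = (-1, -9, 10)
  D4: (0, -10, 10) + (-1, 0, 1) = (-1, -10, 11)
  D5: (0, -10, 10) + (0, -1, 1) = (0, -11, 11)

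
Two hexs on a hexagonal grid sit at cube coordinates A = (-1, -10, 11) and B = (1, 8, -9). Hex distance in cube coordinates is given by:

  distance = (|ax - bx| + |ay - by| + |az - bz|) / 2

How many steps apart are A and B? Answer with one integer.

|ax - bx| = |-1 - 1| = 2
|ay - by| = |-10 - 8| = 18
|az - bz| = |11 - (-9)| = 20
distance = (2 + 18 + 20) / 2 = 40 / 2 = 20

Answer: 20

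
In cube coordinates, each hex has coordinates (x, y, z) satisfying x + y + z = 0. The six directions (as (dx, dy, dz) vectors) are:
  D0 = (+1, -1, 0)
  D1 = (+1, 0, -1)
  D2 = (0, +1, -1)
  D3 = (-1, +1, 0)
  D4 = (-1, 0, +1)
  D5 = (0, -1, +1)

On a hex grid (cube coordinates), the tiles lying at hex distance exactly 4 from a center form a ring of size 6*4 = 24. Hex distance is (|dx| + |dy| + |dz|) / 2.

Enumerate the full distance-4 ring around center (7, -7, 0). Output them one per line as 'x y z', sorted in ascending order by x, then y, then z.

Walk ring at distance 4 from (7, -7, 0):
Start at center + D4*4 = (3, -7, 4)
  hex 0: (3, -7, 4)
  hex 1: (4, -8, 4)
  hex 2: (5, -9, 4)
  hex 3: (6, -10, 4)
  hex 4: (7, -11, 4)
  hex 5: (8, -11, 3)
  hex 6: (9, -11, 2)
  hex 7: (10, -11, 1)
  hex 8: (11, -11, 0)
  hex 9: (11, -10, -1)
  hex 10: (11, -9, -2)
  hex 11: (11, -8, -3)
  hex 12: (11, -7, -4)
  hex 13: (10, -6, -4)
  hex 14: (9, -5, -4)
  hex 15: (8, -4, -4)
  hex 16: (7, -3, -4)
  hex 17: (6, -3, -3)
  hex 18: (5, -3, -2)
  hex 19: (4, -3, -1)
  hex 20: (3, -3, 0)
  hex 21: (3, -4, 1)
  hex 22: (3, -5, 2)
  hex 23: (3, -6, 3)
Sorted: 24 hexes.

Answer: 3 -7 4
3 -6 3
3 -5 2
3 -4 1
3 -3 0
4 -8 4
4 -3 -1
5 -9 4
5 -3 -2
6 -10 4
6 -3 -3
7 -11 4
7 -3 -4
8 -11 3
8 -4 -4
9 -11 2
9 -5 -4
10 -11 1
10 -6 -4
11 -11 0
11 -10 -1
11 -9 -2
11 -8 -3
11 -7 -4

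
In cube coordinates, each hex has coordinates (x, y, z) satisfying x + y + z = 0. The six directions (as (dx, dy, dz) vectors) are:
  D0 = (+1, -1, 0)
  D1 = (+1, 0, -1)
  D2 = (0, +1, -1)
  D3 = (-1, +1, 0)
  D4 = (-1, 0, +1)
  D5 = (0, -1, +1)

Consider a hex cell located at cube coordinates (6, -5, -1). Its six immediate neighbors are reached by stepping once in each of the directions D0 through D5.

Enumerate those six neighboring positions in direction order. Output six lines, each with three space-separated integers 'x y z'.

Answer: 7 -6 -1
7 -5 -2
6 -4 -2
5 -4 -1
5 -5 0
6 -6 0

Derivation:
Center: (6, -5, -1). Add each direction:
  D0: (6, -5, -1) + (1, -1, 0) = (7, -6, -1)
  D1: (6, -5, -1) + (1, 0, -1) = (7, -5, -2)
  D2: (6, -5, -1) + (0, 1, -1) = (6, -4, -2)
  D3: (6, -5, -1) + (-1, 1, 0) = (5, -4, -1)
  D4: (6, -5, -1) + (-1, 0, 1) = (5, -5, 0)
  D5: (6, -5, -1) + (0, -1, 1) = (6, -6, 0)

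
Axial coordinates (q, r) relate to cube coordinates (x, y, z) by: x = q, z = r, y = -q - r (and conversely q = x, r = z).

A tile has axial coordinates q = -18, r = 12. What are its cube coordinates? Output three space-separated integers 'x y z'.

x = q = -18
z = r = 12
y = -x - z = -(-18) - (12) = 6

Answer: -18 6 12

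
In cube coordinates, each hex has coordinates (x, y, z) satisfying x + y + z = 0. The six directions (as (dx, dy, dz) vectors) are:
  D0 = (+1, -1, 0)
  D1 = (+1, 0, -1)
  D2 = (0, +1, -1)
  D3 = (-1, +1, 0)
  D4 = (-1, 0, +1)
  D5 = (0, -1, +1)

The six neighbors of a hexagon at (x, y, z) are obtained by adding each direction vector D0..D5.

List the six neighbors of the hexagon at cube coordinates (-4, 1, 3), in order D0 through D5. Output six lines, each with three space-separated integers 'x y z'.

Center: (-4, 1, 3). Add each direction:
  D0: (-4, 1, 3) + (1, -1, 0) = (-3, 0, 3)
  D1: (-4, 1, 3) + (1, 0, -1) = (-3, 1, 2)
  D2: (-4, 1, 3) + (0, 1, -1) = (-4, 2, 2)
  D3: (-4, 1, 3) + (-1, 1, 0) = (-5, 2, 3)
  D4: (-4, 1, 3) + (-1, 0, 1) = (-5, 1, 4)
  D5: (-4, 1, 3) + (0, -1, 1) = (-4, 0, 4)

Answer: -3 0 3
-3 1 2
-4 2 2
-5 2 3
-5 1 4
-4 0 4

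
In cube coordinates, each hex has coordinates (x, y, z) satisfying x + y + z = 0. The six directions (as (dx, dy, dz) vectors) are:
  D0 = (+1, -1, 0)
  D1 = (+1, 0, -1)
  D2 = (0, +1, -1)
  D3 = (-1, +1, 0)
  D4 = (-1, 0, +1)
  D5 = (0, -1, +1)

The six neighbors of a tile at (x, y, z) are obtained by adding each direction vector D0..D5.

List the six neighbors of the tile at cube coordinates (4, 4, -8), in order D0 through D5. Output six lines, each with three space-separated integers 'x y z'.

Answer: 5 3 -8
5 4 -9
4 5 -9
3 5 -8
3 4 -7
4 3 -7

Derivation:
Center: (4, 4, -8). Add each direction:
  D0: (4, 4, -8) + (1, -1, 0) = (5, 3, -8)
  D1: (4, 4, -8) + (1, 0, -1) = (5, 4, -9)
  D2: (4, 4, -8) + (0, 1, -1) = (4, 5, -9)
  D3: (4, 4, -8) + (-1, 1, 0) = (3, 5, -8)
  D4: (4, 4, -8) + (-1, 0, 1) = (3, 4, -7)
  D5: (4, 4, -8) + (0, -1, 1) = (4, 3, -7)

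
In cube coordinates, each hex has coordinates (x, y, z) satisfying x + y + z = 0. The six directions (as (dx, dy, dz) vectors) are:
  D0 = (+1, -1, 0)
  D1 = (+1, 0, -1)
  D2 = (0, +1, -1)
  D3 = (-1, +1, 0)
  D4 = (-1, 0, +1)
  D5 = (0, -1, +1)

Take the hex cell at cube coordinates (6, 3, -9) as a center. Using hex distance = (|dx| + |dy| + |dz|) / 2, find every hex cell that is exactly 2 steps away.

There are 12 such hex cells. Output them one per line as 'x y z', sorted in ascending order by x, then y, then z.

Walk ring at distance 2 from (6, 3, -9):
Start at center + D4*2 = (4, 3, -7)
  hex 0: (4, 3, -7)
  hex 1: (5, 2, -7)
  hex 2: (6, 1, -7)
  hex 3: (7, 1, -8)
  hex 4: (8, 1, -9)
  hex 5: (8, 2, -10)
  hex 6: (8, 3, -11)
  hex 7: (7, 4, -11)
  hex 8: (6, 5, -11)
  hex 9: (5, 5, -10)
  hex 10: (4, 5, -9)
  hex 11: (4, 4, -8)
Sorted: 12 hexes.

Answer: 4 3 -7
4 4 -8
4 5 -9
5 2 -7
5 5 -10
6 1 -7
6 5 -11
7 1 -8
7 4 -11
8 1 -9
8 2 -10
8 3 -11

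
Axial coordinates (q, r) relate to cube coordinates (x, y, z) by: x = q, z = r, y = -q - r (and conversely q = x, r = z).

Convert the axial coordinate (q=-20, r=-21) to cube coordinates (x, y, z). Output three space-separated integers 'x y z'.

x = q = -20
z = r = -21
y = -x - z = -(-20) - (-21) = 41

Answer: -20 41 -21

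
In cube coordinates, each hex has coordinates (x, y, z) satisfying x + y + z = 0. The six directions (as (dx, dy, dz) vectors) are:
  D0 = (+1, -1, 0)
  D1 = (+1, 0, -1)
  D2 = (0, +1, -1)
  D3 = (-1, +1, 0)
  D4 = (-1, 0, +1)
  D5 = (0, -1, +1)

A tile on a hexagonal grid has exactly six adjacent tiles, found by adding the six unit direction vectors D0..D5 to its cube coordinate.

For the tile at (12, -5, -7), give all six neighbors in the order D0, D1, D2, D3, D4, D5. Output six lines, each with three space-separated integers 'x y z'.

Center: (12, -5, -7). Add each direction:
  D0: (12, -5, -7) + (1, -1, 0) = (13, -6, -7)
  D1: (12, -5, -7) + (1, 0, -1) = (13, -5, -8)
  D2: (12, -5, -7) + (0, 1, -1) = (12, -4, -8)
  D3: (12, -5, -7) + (-1, 1, 0) = (11, -4, -7)
  D4: (12, -5, -7) + (-1, 0, 1) = (11, -5, -6)
  D5: (12, -5, -7) + (0, -1, 1) = (12, -6, -6)

Answer: 13 -6 -7
13 -5 -8
12 -4 -8
11 -4 -7
11 -5 -6
12 -6 -6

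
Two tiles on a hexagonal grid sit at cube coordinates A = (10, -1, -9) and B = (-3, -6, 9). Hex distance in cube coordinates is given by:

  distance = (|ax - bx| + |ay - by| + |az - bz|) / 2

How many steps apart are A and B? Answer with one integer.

|ax - bx| = |10 - (-3)| = 13
|ay - by| = |-1 - (-6)| = 5
|az - bz| = |-9 - 9| = 18
distance = (13 + 5 + 18) / 2 = 36 / 2 = 18

Answer: 18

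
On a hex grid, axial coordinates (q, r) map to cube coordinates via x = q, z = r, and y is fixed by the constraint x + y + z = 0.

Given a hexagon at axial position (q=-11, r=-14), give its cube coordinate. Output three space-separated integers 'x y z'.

Answer: -11 25 -14

Derivation:
x = q = -11
z = r = -14
y = -x - z = -(-11) - (-14) = 25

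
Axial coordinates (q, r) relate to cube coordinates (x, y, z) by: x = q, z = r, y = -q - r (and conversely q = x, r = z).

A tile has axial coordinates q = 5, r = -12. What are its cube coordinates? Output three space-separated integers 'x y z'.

Answer: 5 7 -12

Derivation:
x = q = 5
z = r = -12
y = -x - z = -(5) - (-12) = 7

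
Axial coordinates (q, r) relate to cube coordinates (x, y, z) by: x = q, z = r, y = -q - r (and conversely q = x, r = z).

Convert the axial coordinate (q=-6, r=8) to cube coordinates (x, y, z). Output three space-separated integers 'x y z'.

Answer: -6 -2 8

Derivation:
x = q = -6
z = r = 8
y = -x - z = -(-6) - (8) = -2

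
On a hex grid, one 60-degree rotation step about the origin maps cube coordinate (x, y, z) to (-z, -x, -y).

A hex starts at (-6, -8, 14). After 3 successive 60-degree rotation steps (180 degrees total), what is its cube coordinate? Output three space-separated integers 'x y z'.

Answer: 6 8 -14

Derivation:
Start: (-6, -8, 14)
Step 1: (-6, -8, 14) -> (-(14), -(-6), -(-8)) = (-14, 6, 8)
Step 2: (-14, 6, 8) -> (-(8), -(-14), -(6)) = (-8, 14, -6)
Step 3: (-8, 14, -6) -> (-(-6), -(-8), -(14)) = (6, 8, -14)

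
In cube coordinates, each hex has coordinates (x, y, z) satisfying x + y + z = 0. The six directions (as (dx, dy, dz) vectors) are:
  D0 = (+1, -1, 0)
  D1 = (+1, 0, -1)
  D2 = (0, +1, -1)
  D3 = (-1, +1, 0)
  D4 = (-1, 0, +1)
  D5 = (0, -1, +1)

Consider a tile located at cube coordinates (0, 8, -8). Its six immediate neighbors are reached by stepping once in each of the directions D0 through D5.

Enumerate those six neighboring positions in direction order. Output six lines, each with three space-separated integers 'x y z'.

Answer: 1 7 -8
1 8 -9
0 9 -9
-1 9 -8
-1 8 -7
0 7 -7

Derivation:
Center: (0, 8, -8). Add each direction:
  D0: (0, 8, -8) + (1, -1, 0) = (1, 7, -8)
  D1: (0, 8, -8) + (1, 0, -1) = (1, 8, -9)
  D2: (0, 8, -8) + (0, 1, -1) = (0, 9, -9)
  D3: (0, 8, -8) + (-1, 1, 0) = (-1, 9, -8)
  D4: (0, 8, -8) + (-1, 0, 1) = (-1, 8, -7)
  D5: (0, 8, -8) + (0, -1, 1) = (0, 7, -7)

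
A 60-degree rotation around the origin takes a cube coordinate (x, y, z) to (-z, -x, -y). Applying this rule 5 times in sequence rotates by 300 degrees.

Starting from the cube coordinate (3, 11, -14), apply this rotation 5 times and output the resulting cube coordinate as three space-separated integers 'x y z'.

Start: (3, 11, -14)
Step 1: (3, 11, -14) -> (-(-14), -(3), -(11)) = (14, -3, -11)
Step 2: (14, -3, -11) -> (-(-11), -(14), -(-3)) = (11, -14, 3)
Step 3: (11, -14, 3) -> (-(3), -(11), -(-14)) = (-3, -11, 14)
Step 4: (-3, -11, 14) -> (-(14), -(-3), -(-11)) = (-14, 3, 11)
Step 5: (-14, 3, 11) -> (-(11), -(-14), -(3)) = (-11, 14, -3)

Answer: -11 14 -3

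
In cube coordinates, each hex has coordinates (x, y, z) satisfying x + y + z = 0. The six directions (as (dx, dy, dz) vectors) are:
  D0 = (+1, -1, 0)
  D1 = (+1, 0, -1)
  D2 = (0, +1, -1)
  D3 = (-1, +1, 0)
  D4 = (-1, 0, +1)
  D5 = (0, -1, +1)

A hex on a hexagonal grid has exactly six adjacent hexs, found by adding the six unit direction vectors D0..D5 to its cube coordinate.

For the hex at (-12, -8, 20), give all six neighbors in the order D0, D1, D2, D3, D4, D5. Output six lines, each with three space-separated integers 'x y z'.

Answer: -11 -9 20
-11 -8 19
-12 -7 19
-13 -7 20
-13 -8 21
-12 -9 21

Derivation:
Center: (-12, -8, 20). Add each direction:
  D0: (-12, -8, 20) + (1, -1, 0) = (-11, -9, 20)
  D1: (-12, -8, 20) + (1, 0, -1) = (-11, -8, 19)
  D2: (-12, -8, 20) + (0, 1, -1) = (-12, -7, 19)
  D3: (-12, -8, 20) + (-1, 1, 0) = (-13, -7, 20)
  D4: (-12, -8, 20) + (-1, 0, 1) = (-13, -8, 21)
  D5: (-12, -8, 20) + (0, -1, 1) = (-12, -9, 21)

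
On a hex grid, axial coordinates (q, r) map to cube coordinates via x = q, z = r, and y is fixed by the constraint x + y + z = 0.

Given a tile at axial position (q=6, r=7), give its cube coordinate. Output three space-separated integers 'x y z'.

Answer: 6 -13 7

Derivation:
x = q = 6
z = r = 7
y = -x - z = -(6) - (7) = -13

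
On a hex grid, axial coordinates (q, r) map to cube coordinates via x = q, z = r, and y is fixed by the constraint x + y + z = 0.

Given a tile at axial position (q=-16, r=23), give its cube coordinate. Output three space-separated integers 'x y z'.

Answer: -16 -7 23

Derivation:
x = q = -16
z = r = 23
y = -x - z = -(-16) - (23) = -7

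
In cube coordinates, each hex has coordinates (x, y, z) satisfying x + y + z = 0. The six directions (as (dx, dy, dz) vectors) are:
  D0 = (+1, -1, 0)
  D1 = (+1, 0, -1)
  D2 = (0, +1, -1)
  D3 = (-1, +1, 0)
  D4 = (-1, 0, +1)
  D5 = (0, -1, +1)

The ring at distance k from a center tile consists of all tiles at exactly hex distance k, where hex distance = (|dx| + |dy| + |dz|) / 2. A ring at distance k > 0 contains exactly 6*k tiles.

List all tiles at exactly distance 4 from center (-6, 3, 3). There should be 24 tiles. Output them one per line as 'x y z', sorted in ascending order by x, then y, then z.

Answer: -10 3 7
-10 4 6
-10 5 5
-10 6 4
-10 7 3
-9 2 7
-9 7 2
-8 1 7
-8 7 1
-7 0 7
-7 7 0
-6 -1 7
-6 7 -1
-5 -1 6
-5 6 -1
-4 -1 5
-4 5 -1
-3 -1 4
-3 4 -1
-2 -1 3
-2 0 2
-2 1 1
-2 2 0
-2 3 -1

Derivation:
Walk ring at distance 4 from (-6, 3, 3):
Start at center + D4*4 = (-10, 3, 7)
  hex 0: (-10, 3, 7)
  hex 1: (-9, 2, 7)
  hex 2: (-8, 1, 7)
  hex 3: (-7, 0, 7)
  hex 4: (-6, -1, 7)
  hex 5: (-5, -1, 6)
  hex 6: (-4, -1, 5)
  hex 7: (-3, -1, 4)
  hex 8: (-2, -1, 3)
  hex 9: (-2, 0, 2)
  hex 10: (-2, 1, 1)
  hex 11: (-2, 2, 0)
  hex 12: (-2, 3, -1)
  hex 13: (-3, 4, -1)
  hex 14: (-4, 5, -1)
  hex 15: (-5, 6, -1)
  hex 16: (-6, 7, -1)
  hex 17: (-7, 7, 0)
  hex 18: (-8, 7, 1)
  hex 19: (-9, 7, 2)
  hex 20: (-10, 7, 3)
  hex 21: (-10, 6, 4)
  hex 22: (-10, 5, 5)
  hex 23: (-10, 4, 6)
Sorted: 24 hexes.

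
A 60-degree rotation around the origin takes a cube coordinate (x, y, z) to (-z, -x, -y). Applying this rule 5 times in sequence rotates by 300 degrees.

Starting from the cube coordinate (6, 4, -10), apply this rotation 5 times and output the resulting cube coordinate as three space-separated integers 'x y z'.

Answer: -4 10 -6

Derivation:
Start: (6, 4, -10)
Step 1: (6, 4, -10) -> (-(-10), -(6), -(4)) = (10, -6, -4)
Step 2: (10, -6, -4) -> (-(-4), -(10), -(-6)) = (4, -10, 6)
Step 3: (4, -10, 6) -> (-(6), -(4), -(-10)) = (-6, -4, 10)
Step 4: (-6, -4, 10) -> (-(10), -(-6), -(-4)) = (-10, 6, 4)
Step 5: (-10, 6, 4) -> (-(4), -(-10), -(6)) = (-4, 10, -6)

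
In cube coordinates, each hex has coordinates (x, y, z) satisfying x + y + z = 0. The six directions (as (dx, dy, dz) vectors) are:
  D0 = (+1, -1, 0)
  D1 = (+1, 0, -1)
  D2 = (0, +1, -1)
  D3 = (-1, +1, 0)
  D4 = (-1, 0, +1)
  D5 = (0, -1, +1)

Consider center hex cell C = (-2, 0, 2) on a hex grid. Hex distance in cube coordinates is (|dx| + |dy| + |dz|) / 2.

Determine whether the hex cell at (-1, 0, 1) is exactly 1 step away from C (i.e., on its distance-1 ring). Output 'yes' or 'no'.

|px - cx| = |-1 - (-2)| = 1
|py - cy| = |0 - 0| = 0
|pz - cz| = |1 - 2| = 1
distance = (1+0+1)/2 = 2/2 = 1
radius = 1; distance == radius -> yes

Answer: yes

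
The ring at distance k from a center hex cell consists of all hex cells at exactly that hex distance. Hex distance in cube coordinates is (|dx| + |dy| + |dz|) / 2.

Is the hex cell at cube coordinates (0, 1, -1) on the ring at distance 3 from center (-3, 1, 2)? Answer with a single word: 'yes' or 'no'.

Answer: yes

Derivation:
|px - cx| = |0 - (-3)| = 3
|py - cy| = |1 - 1| = 0
|pz - cz| = |-1 - 2| = 3
distance = (3+0+3)/2 = 6/2 = 3
radius = 3; distance == radius -> yes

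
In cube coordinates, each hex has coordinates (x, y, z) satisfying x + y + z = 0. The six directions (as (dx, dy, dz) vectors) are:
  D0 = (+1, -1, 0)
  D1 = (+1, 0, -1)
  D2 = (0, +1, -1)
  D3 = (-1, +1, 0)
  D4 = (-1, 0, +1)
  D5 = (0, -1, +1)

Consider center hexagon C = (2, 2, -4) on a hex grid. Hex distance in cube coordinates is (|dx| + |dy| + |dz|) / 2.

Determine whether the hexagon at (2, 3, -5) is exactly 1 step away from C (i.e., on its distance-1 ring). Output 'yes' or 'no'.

|px - cx| = |2 - 2| = 0
|py - cy| = |3 - 2| = 1
|pz - cz| = |-5 - (-4)| = 1
distance = (0+1+1)/2 = 2/2 = 1
radius = 1; distance == radius -> yes

Answer: yes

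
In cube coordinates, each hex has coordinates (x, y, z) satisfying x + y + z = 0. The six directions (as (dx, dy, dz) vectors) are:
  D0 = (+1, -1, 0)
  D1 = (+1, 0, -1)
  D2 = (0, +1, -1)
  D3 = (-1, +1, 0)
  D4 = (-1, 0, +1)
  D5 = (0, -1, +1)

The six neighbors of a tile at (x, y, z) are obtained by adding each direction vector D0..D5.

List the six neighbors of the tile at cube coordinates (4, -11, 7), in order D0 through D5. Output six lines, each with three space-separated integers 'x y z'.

Answer: 5 -12 7
5 -11 6
4 -10 6
3 -10 7
3 -11 8
4 -12 8

Derivation:
Center: (4, -11, 7). Add each direction:
  D0: (4, -11, 7) + (1, -1, 0) = (5, -12, 7)
  D1: (4, -11, 7) + (1, 0, -1) = (5, -11, 6)
  D2: (4, -11, 7) + (0, 1, -1) = (4, -10, 6)
  D3: (4, -11, 7) + (-1, 1, 0) = (3, -10, 7)
  D4: (4, -11, 7) + (-1, 0, 1) = (3, -11, 8)
  D5: (4, -11, 7) + (0, -1, 1) = (4, -12, 8)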